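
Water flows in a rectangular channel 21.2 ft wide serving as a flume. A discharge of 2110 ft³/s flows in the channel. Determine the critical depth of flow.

y_c = 6.75 ft

For a rectangular channel, critical depth y_c = (q²/g)^(1/3) where q = Q/b = 2110/21.2 = 99.53 ft²/s.
So y_c = (99.53²/32.2)^(1/3) = 6.75 ft.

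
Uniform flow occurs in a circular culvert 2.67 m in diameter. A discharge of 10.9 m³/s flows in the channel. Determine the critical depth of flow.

At critical depth, Q² T / (g A³) = 1, i.e. A³/T = Q²/g = 10.9²/9.81 = 12.11.
Trying y = 1.82 m: A³/T = 27.01 — over.
Trying y = 1.16 m: A³/T = 4.801 — short.
Trying y = 1.48 m: A³/T = 12.18 — ≈ 12.11.

y_c = 1.48 m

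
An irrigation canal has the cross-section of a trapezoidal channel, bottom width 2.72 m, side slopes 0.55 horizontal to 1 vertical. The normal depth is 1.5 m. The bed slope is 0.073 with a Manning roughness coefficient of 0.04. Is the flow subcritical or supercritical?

With bottom width b = 2.72 m and side slope z = 0.55: A = (b + zy)y = (2.72 + 0.55×1.5)×1.5 = 5.318 m²; P = b + 2y√(1+z²) = 2.72 + 2×1.5×1.141 = 6.144 m.
Hydraulic radius R = A/P = 5.318/6.144 = 0.8655 m.
V = (1/n) R^(2/3) √S = (1/0.04) × 0.8655^(2/3) × √0.073 = 6.135 m/s. Hydraulic depth D_h = A/T = 5.318/4.37 = 1.217 m.
Froude number Fr = V/√(g·D_h) = 6.135/√(9.81×1.217) = 1.78, which is greater than 1, so the flow is supercritical.

supercritical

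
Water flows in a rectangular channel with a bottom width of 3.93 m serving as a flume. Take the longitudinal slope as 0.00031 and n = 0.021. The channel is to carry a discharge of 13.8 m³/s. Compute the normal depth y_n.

Manning's equation rearranged: A R^(2/3) = nQ / (1·√S) = 0.021 × 13.8 / (√0.00031) = 16.46.
Trying y = 2.6 m: A R^(2/3) = 11.01 — too small.
Trying y = 3.57 m: A R^(2/3) = 16.43 — close enough.

y_n = 3.57 m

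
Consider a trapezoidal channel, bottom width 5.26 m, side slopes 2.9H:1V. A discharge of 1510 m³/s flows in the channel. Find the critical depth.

y_c = 8.03 m

At critical depth, Q² T / (g A³) = 1, i.e. A³/T = Q²/g = 1510²/9.81 = 232400.
Try y = 9.98 m: A³/T = 629800 — over.
Try y = 6.56 m: A³/T = 93350 — short.
Try y = 8.03 m: A³/T = 232400 — matches.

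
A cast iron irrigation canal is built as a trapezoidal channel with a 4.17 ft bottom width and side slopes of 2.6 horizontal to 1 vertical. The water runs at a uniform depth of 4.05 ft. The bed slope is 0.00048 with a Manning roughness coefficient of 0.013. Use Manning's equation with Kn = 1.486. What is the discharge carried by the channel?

Q = 254 ft³/s

With bottom width b = 4.17 ft and side slope z = 2.6: A = (b + zy)y = (4.17 + 2.6×4.05)×4.05 = 59.53 ft²; P = b + 2y√(1+z²) = 4.17 + 2×4.05×2.786 = 26.73 ft.
Hydraulic radius R = A/P = 59.53/26.73 = 2.227 ft.
Manning's equation: Q = (1.486/n) A R^(2/3) S^(1/2) = (1.486/0.013) × 59.53 × 2.227^(2/3) × 0.00048^(1/2) = 254 ft³/s.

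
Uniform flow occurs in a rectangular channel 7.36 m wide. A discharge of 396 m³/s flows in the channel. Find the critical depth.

For a rectangular channel, critical depth y_c = (q²/g)^(1/3) where q = Q/b = 396/7.36 = 53.8 m²/s.
So y_c = (53.8²/9.81)^(1/3) = 6.66 m.

y_c = 6.66 m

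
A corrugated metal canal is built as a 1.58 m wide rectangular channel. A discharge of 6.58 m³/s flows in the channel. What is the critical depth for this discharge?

For a rectangular channel, critical depth y_c = (q²/g)^(1/3) where q = Q/b = 6.58/1.58 = 4.165 m²/s.
So y_c = (4.165²/9.81)^(1/3) = 1.21 m.

y_c = 1.21 m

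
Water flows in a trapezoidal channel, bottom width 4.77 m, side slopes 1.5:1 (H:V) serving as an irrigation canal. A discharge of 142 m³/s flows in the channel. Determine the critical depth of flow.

y_c = 3.22 m

At critical depth, Q² T / (g A³) = 1, i.e. A³/T = Q²/g = 142²/9.81 = 2055.
At y = 3.85 m: A³/T = 4100 — too large.
At y = 2.3 m: A³/T = 579.1 — too small.
At y = 3.22 m: A³/T = 2047 — matches.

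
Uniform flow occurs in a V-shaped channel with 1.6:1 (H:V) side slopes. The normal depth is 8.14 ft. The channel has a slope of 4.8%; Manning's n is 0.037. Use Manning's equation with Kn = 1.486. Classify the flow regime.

For a triangular section with side slope z = 1.6: A = zy² = 1.6×8.14² = 106 ft²; P = 2y√(1+z²) = 2×8.14×1.887 = 30.72 ft.
Hydraulic radius R = A/P = 106/30.72 = 3.451 ft.
V = (1.486/n) R^(2/3) √S = (1.486/0.037) × 3.451^(2/3) × √0.048 = 20.1 ft/s. Hydraulic depth D_h = A/T = 106/26.05 = 4.07 ft.
Froude number Fr = V/√(g·D_h) = 20.1/√(32.2×4.07) = 1.76, which is greater than 1, so the flow is supercritical.

supercritical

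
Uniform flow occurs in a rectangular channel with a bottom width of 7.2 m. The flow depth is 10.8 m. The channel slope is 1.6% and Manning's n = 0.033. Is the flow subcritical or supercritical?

subcritical

Flow area A = b·y = 7.2 × 10.8 = 77.76 m². Wetted perimeter P = b + 2y = 7.2 + 2×10.8 = 28.8 m.
Hydraulic radius R = A/P = 77.76/28.8 = 2.7 m.
V = (1/n) R^(2/3) √S = (1/0.033) × 2.7^(2/3) × √0.016 = 7.432 m/s. Hydraulic depth D_h = A/T = 77.76/7.2 = 10.8 m.
Froude number Fr = V/√(g·D_h) = 7.432/√(9.81×10.8) = 0.722, which is less than 1, so the flow is subcritical.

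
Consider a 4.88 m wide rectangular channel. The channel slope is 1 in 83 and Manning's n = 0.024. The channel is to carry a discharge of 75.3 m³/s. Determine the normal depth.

y_n = 2.82 m

Manning's equation rearranged: A R^(2/3) = nQ / (1·√S) = 0.024 × 75.3 / (√0.01205) = 16.46.
Trying y = 2.54 m: A R^(2/3) = 14.34 — short.
Trying y = 2.82 m: A R^(2/3) = 16.46 — ≈ 16.46.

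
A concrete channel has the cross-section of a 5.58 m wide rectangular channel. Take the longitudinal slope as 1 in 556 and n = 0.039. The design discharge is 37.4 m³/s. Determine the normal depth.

y_n = 4.33 m

Manning's equation rearranged: A R^(2/3) = nQ / (1·√S) = 0.039 × 37.4 / (√0.001799) = 34.39.
Try y = 3.21 m: A R^(2/3) = 23.39 — too small.
Try y = 5.41 m: A R^(2/3) = 45.34 — too large.
Try y = 4.33 m: A R^(2/3) = 34.37 — matches.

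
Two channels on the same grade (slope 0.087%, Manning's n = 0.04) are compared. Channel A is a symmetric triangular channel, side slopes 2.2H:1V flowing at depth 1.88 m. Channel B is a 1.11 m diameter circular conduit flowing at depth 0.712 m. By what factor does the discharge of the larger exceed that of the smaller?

22.9

Channel A: For a triangular section with side slope z = 2.2: A = zy² = 2.2×1.88² = 7.776 m²; P = 2y√(1+z²) = 2×1.88×2.417 = 9.086 m. Hydraulic radius R = A/P = 7.776/9.086 = 0.8557 m. Q_A = (1/0.04)·7.776·0.8557^(2/3)·√0.00087 = 5.168 m³/s.
Channel B: For a circular section of diameter D = 1.11 m at depth y = 0.712 m, the central angle is θ = 2 arccos(1 − 2y/D) = 3.715 rad. Then A = (D²/8)(θ − sin θ) = 0.6558 m² and P = Dθ/2 = 2.062 m. Hydraulic radius R = A/P = 0.6558/2.062 = 0.318 m. Q_B = (1/0.04)·0.6558·0.318^(2/3)·√0.00087 = 0.2253 m³/s.
The larger discharge is 5.168 m³/s and the smaller is 0.2253 m³/s; the ratio is 22.9.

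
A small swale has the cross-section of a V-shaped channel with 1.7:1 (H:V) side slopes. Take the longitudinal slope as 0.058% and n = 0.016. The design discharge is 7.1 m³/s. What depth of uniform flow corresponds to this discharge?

y_n = 1.81 m

Manning's equation rearranged: A R^(2/3) = nQ / (1·√S) = 0.016 × 7.1 / (√0.00058) = 4.717.
Trying y = 2.25 m: A R^(2/3) = 8.431 — high.
Trying y = 1.38 m: A R^(2/3) = 2.29 — low.
Trying y = 1.81 m: A R^(2/3) = 4.719 — matches.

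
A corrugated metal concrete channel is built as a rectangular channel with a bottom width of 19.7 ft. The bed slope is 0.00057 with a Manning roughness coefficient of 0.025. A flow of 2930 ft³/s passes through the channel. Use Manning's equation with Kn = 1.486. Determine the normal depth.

y_n = 27.9 ft

Manning's equation rearranged: A R^(2/3) = nQ / (1.486·√S) = 0.025 × 2930 / (1.486 × √0.00057) = 2065.
Try y = 34.4 ft: A R^(2/3) = 2633 — too large.
Try y = 21.4 ft: A R^(2/3) = 1505 — too small.
Try y = 27.9 ft: A R^(2/3) = 2065 — matches.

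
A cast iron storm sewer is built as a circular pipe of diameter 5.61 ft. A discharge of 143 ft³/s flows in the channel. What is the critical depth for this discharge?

At critical depth, Q² T / (g A³) = 1, i.e. A³/T = Q²/g = 143²/32.2 = 635.1.
Trying y = 4.03 ft: A³/T = 1360 — too large.
Trying y = 2.31 ft: A³/T = 160.1 — too small.
Trying y = 3.31 ft: A³/T = 633.5 — close enough.

y_c = 3.31 ft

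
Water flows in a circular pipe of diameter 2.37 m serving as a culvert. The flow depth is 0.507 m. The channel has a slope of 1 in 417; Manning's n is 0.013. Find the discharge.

Q = 1.18 m³/s

For a circular section of diameter D = 2.37 m at depth y = 0.507 m, the central angle is θ = 2 arccos(1 − 2y/D) = 1.923 rad. Then A = (D²/8)(θ − sin θ) = 0.6915 m² and P = Dθ/2 = 2.279 m.
Hydraulic radius R = A/P = 0.6915/2.279 = 0.3034 m.
Manning's equation: Q = (1/n) A R^(2/3) S^(1/2) = (1/0.013) × 0.6915 × 0.3034^(2/3) × 0.002398^(1/2) = 1.18 m³/s.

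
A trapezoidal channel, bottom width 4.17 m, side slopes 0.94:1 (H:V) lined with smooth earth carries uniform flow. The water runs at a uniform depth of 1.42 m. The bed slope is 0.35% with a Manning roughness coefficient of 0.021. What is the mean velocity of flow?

With bottom width b = 4.17 m and side slope z = 0.94: A = (b + zy)y = (4.17 + 0.94×1.42)×1.42 = 7.817 m²; P = b + 2y√(1+z²) = 4.17 + 2×1.42×1.372 = 8.068 m.
Hydraulic radius R = A/P = 7.817/8.068 = 0.9689 m.
From Manning's equation, V = (1/n) R^(2/3) S^(1/2) = (1/0.021) × 0.9689^(2/3) × 0.0035^(1/2) = 2.76 m/s.

V = 2.76 m/s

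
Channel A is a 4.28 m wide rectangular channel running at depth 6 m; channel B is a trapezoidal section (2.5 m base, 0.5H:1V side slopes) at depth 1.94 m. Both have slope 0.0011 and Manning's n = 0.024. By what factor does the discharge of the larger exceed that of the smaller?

5.22

Channel A: Flow area A = b·y = 4.28 × 6 = 25.68 m². Wetted perimeter P = b + 2y = 4.28 + 2×6 = 16.28 m. Hydraulic radius R = A/P = 25.68/16.28 = 1.577 m. Q_A = (1/0.024)·25.68·1.577^(2/3)·√0.0011 = 48.09 m³/s.
Channel B: With bottom width b = 2.5 m and side slope z = 0.5: A = (b + zy)y = (2.5 + 0.5×1.94)×1.94 = 6.732 m²; P = b + 2y√(1+z²) = 2.5 + 2×1.94×1.118 = 6.838 m. Hydraulic radius R = A/P = 6.732/6.838 = 0.9845 m. Q_B = (1/0.024)·6.732·0.9845^(2/3)·√0.0011 = 9.206 m³/s.
The larger discharge is 48.09 m³/s and the smaller is 9.206 m³/s; the ratio is 5.22.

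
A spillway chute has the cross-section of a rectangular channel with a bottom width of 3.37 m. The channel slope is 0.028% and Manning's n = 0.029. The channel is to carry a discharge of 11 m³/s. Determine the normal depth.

Manning's equation rearranged: A R^(2/3) = nQ / (1·√S) = 0.029 × 11 / (√0.00028) = 19.06.
At y = 4.25 m: A R^(2/3) = 16.23 — too small.
At y = 4.87 m: A R^(2/3) = 19.06 — close enough.

y_n = 4.87 m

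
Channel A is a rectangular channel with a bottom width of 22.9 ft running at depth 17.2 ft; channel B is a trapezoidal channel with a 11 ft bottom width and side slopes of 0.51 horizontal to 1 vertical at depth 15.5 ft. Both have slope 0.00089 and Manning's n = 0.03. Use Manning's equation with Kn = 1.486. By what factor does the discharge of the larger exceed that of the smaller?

Channel A: Flow area A = b·y = 22.9 × 17.2 = 393.9 ft². Wetted perimeter P = b + 2y = 22.9 + 2×17.2 = 57.3 ft. Hydraulic radius R = A/P = 393.9/57.3 = 6.874 ft. Q_A = (1.486/0.03)·393.9·6.874^(2/3)·√0.00089 = 2104 ft³/s.
Channel B: With bottom width b = 11 ft and side slope z = 0.51: A = (b + zy)y = (11 + 0.51×15.5)×15.5 = 293 ft²; P = b + 2y√(1+z²) = 11 + 2×15.5×1.123 = 45.8 ft. Hydraulic radius R = A/P = 293/45.8 = 6.398 ft. Q_B = (1.486/0.03)·293·6.398^(2/3)·√0.00089 = 1492 ft³/s.
The larger discharge is 2104 ft³/s and the smaller is 1492 ft³/s; the ratio is 1.41.

1.41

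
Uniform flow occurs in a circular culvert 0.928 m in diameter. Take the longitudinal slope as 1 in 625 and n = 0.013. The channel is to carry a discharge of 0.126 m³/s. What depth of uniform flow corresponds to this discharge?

Manning's equation rearranged: A R^(2/3) = nQ / (1·√S) = 0.013 × 0.126 / (√0.0016) = 0.04095.
Try y = 0.32 m: A R^(2/3) = 0.06529 — over.
Try y = 0.251 m: A R^(2/3) = 0.04086 — ≈ 0.04095.

y_n = 0.251 m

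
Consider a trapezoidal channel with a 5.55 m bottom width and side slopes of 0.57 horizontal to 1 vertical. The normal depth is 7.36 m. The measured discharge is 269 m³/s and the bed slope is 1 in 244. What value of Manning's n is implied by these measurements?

With bottom width b = 5.55 m and side slope z = 0.57: A = (b + zy)y = (5.55 + 0.57×7.36)×7.36 = 71.72 m²; P = b + 2y√(1+z²) = 5.55 + 2×7.36×1.151 = 22.49 m.
Hydraulic radius R = A/P = 71.72/22.49 = 3.189 m.
Rearranging Manning's equation: n = (1/Q) A R^(2/3) S^(1/2) = (1/269) × 71.72 × 3.189^(2/3) × √0.004098 = 0.037.

n = 0.037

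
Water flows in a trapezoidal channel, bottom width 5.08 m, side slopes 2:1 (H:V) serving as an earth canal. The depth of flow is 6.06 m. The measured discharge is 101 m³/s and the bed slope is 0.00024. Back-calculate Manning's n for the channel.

With bottom width b = 5.08 m and side slope z = 2: A = (b + zy)y = (5.08 + 2×6.06)×6.06 = 104.2 m²; P = b + 2y√(1+z²) = 5.08 + 2×6.06×2.236 = 32.18 m.
Hydraulic radius R = A/P = 104.2/32.18 = 3.239 m.
Rearranging Manning's equation: n = (1/Q) A R^(2/3) S^(1/2) = (1/101) × 104.2 × 3.239^(2/3) × √0.00024 = 0.035.

n = 0.035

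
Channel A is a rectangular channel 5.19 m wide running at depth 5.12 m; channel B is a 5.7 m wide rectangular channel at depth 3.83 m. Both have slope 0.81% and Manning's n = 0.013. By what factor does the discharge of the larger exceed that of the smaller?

Channel A: Flow area A = b·y = 5.19 × 5.12 = 26.57 m². Wetted perimeter P = b + 2y = 5.19 + 2×5.12 = 15.43 m. Hydraulic radius R = A/P = 26.57/15.43 = 1.722 m. Q_A = (1/0.013)·26.57·1.722^(2/3)·√0.0081 = 264.3 m³/s.
Channel B: Flow area A = b·y = 5.7 × 3.83 = 21.83 m². Wetted perimeter P = b + 2y = 5.7 + 2×3.83 = 13.36 m. Hydraulic radius R = A/P = 21.83/13.36 = 1.634 m. Q_B = (1/0.013)·21.83·1.634^(2/3)·√0.0081 = 209.7 m³/s.
The larger discharge is 264.3 m³/s and the smaller is 209.7 m³/s; the ratio is 1.26.

1.26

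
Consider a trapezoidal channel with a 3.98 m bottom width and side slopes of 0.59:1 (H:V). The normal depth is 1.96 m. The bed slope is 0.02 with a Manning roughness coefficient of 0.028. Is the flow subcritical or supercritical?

supercritical

With bottom width b = 3.98 m and side slope z = 0.59: A = (b + zy)y = (3.98 + 0.59×1.96)×1.96 = 10.07 m²; P = b + 2y√(1+z²) = 3.98 + 2×1.96×1.161 = 8.531 m.
Hydraulic radius R = A/P = 10.07/8.531 = 1.18 m.
V = (1/n) R^(2/3) √S = (1/0.028) × 1.18^(2/3) × √0.02 = 5.64 m/s. Hydraulic depth D_h = A/T = 10.07/6.293 = 1.6 m.
Froude number Fr = V/√(g·D_h) = 5.64/√(9.81×1.6) = 1.42, which is greater than 1, so the flow is supercritical.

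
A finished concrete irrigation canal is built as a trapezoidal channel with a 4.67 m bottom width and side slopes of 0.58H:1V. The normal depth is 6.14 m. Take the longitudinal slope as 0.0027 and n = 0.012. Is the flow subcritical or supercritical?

supercritical

With bottom width b = 4.67 m and side slope z = 0.58: A = (b + zy)y = (4.67 + 0.58×6.14)×6.14 = 50.54 m²; P = b + 2y√(1+z²) = 4.67 + 2×6.14×1.156 = 18.87 m.
Hydraulic radius R = A/P = 50.54/18.87 = 2.679 m.
V = (1/n) R^(2/3) √S = (1/0.012) × 2.679^(2/3) × √0.0027 = 8.352 m/s. Hydraulic depth D_h = A/T = 50.54/11.79 = 4.286 m.
Froude number Fr = V/√(g·D_h) = 8.352/√(9.81×4.286) = 1.29, which is greater than 1, so the flow is supercritical.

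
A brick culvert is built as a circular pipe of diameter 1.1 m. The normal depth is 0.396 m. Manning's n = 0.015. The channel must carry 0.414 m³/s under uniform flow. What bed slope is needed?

For a circular section of diameter D = 1.1 m at depth y = 0.396 m, the central angle is θ = 2 arccos(1 − 2y/D) = 2.574 rad. Then A = (D²/8)(θ − sin θ) = 0.308 m² and P = Dθ/2 = 1.416 m.
Hydraulic radius R = A/P = 0.308/1.416 = 0.2176 m.
From Manning's equation, S = [nQ / (1 A R^(2/3))]² = [0.015 × 0.414 / (1 × 0.308 × 0.2176^(2/3))]² = 0.00311.

S = 0.00311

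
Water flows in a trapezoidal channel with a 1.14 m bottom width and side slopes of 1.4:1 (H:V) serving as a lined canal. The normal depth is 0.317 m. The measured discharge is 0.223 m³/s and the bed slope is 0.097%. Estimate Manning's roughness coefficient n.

With bottom width b = 1.14 m and side slope z = 1.4: A = (b + zy)y = (1.14 + 1.4×0.317)×0.317 = 0.5021 m²; P = b + 2y√(1+z²) = 1.14 + 2×0.317×1.72 = 2.231 m.
Hydraulic radius R = A/P = 0.5021/2.231 = 0.2251 m.
Rearranging Manning's equation: n = (1/Q) A R^(2/3) S^(1/2) = (1/0.223) × 0.5021 × 0.2251^(2/3) × √0.00097 = 0.0259.

n = 0.0259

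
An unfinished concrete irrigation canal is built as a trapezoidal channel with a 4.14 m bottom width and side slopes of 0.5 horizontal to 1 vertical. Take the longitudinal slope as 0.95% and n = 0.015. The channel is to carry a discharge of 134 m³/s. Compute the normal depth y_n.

Manning's equation rearranged: A R^(2/3) = nQ / (1·√S) = 0.015 × 134 / (√0.0095) = 20.62.
Try y = 3.39 m: A R^(2/3) = 28.04 — high.
Try y = 2.29 m: A R^(2/3) = 14.47 — low.
Try y = 2.83 m: A R^(2/3) = 20.62 — close enough.

y_n = 2.83 m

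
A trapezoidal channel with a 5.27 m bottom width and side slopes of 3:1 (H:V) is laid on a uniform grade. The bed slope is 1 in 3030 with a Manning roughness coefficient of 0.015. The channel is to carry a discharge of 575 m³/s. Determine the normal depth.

Manning's equation rearranged: A R^(2/3) = nQ / (1·√S) = 0.015 × 575 / (√0.00033) = 474.8.
At y = 7.86 m: A R^(2/3) = 583.2 — over.
At y = 5.33 m: A R^(2/3) = 230.8 — short.
At y = 7.22 m: A R^(2/3) = 474.9 — matches.

y_n = 7.22 m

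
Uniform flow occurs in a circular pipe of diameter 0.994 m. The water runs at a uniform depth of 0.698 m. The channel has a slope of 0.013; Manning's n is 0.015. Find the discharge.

Q = 1.96 m³/s

For a circular section of diameter D = 0.994 m at depth y = 0.698 m, the central angle is θ = 2 arccos(1 − 2y/D) = 3.974 rad. Then A = (D²/8)(θ − sin θ) = 0.5822 m² and P = Dθ/2 = 1.975 m.
Hydraulic radius R = A/P = 0.5822/1.975 = 0.2948 m.
Manning's equation: Q = (1/n) A R^(2/3) S^(1/2) = (1/0.015) × 0.5822 × 0.2948^(2/3) × 0.013^(1/2) = 1.96 m³/s.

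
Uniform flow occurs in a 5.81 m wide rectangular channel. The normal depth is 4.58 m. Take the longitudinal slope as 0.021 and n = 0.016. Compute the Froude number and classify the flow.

Flow area A = b·y = 5.81 × 4.58 = 26.61 m². Wetted perimeter P = b + 2y = 5.81 + 2×4.58 = 14.97 m.
Hydraulic radius R = A/P = 26.61/14.97 = 1.778 m.
V = (1/n) R^(2/3) √S = (1/0.016) × 1.778^(2/3) × √0.021 = 13.29 m/s. Hydraulic depth D_h = A/T = 26.61/5.81 = 4.58 m.
Froude number Fr = V/√(g·D_h) = 13.29/√(9.81×4.58) = 1.98, which is greater than 1, so the flow is supercritical.

supercritical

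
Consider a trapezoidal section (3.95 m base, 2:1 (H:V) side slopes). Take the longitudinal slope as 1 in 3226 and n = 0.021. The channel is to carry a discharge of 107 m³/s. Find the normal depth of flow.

y_n = 4.9 m

Manning's equation rearranged: A R^(2/3) = nQ / (1·√S) = 0.021 × 107 / (√0.00031) = 127.6.
At y = 4.14 m: A R^(2/3) = 87.04 — low.
At y = 5.53 m: A R^(2/3) = 168.6 — high.
At y = 4.9 m: A R^(2/3) = 127.6 — close enough.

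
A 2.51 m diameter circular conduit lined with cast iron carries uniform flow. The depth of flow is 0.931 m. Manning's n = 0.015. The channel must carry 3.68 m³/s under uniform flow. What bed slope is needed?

S = 0.0027

For a circular section of diameter D = 2.51 m at depth y = 0.931 m, the central angle is θ = 2 arccos(1 − 2y/D) = 2.619 rad. Then A = (D²/8)(θ − sin θ) = 1.67 m² and P = Dθ/2 = 3.287 m.
Hydraulic radius R = A/P = 1.67/3.287 = 0.508 m.
From Manning's equation, S = [nQ / (1 A R^(2/3))]² = [0.015 × 3.68 / (1 × 1.67 × 0.508^(2/3))]² = 0.0027.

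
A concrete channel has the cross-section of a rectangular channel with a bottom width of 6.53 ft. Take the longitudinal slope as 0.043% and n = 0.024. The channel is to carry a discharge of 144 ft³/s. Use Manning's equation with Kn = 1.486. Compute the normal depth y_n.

Manning's equation rearranged: A R^(2/3) = nQ / (1.486·√S) = 0.024 × 144 / (1.486 × √0.00043) = 112.2.
Trying y = 7.13 ft: A R^(2/3) = 79.7 — low.
Trying y = 9.5 ft: A R^(2/3) = 112.1 — ≈ 112.2.

y_n = 9.5 ft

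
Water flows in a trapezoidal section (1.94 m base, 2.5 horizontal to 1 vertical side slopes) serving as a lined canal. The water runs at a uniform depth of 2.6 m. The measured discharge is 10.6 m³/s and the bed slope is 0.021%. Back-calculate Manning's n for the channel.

With bottom width b = 1.94 m and side slope z = 2.5: A = (b + zy)y = (1.94 + 2.5×2.6)×2.6 = 21.94 m²; P = b + 2y√(1+z²) = 1.94 + 2×2.6×2.693 = 15.94 m.
Hydraulic radius R = A/P = 21.94/15.94 = 1.377 m.
Rearranging Manning's equation: n = (1/Q) A R^(2/3) S^(1/2) = (1/10.6) × 21.94 × 1.377^(2/3) × √0.00021 = 0.0371.

n = 0.0371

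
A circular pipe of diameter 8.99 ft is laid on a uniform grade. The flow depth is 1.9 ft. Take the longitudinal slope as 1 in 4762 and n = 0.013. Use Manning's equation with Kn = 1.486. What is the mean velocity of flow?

V = 1.81 ft/s

For a circular section of diameter D = 8.99 ft at depth y = 1.9 ft, the central angle is θ = 2 arccos(1 − 2y/D) = 1.911 rad. Then A = (D²/8)(θ − sin θ) = 9.779 ft² and P = Dθ/2 = 8.589 ft.
Hydraulic radius R = A/P = 9.779/8.589 = 1.139 ft.
From Manning's equation, V = (1.486/n) R^(2/3) S^(1/2) = (1.486/0.013) × 1.139^(2/3) × 0.00021^(1/2) = 1.81 ft/s.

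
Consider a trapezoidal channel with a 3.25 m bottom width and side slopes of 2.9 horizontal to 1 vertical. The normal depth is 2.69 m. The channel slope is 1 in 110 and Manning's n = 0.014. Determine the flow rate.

Q = 266 m³/s

With bottom width b = 3.25 m and side slope z = 2.9: A = (b + zy)y = (3.25 + 2.9×2.69)×2.69 = 29.73 m²; P = b + 2y√(1+z²) = 3.25 + 2×2.69×3.068 = 19.75 m.
Hydraulic radius R = A/P = 29.73/19.75 = 1.505 m.
Manning's equation: Q = (1/n) A R^(2/3) S^(1/2) = (1/0.014) × 29.73 × 1.505^(2/3) × 0.009091^(1/2) = 266 m³/s.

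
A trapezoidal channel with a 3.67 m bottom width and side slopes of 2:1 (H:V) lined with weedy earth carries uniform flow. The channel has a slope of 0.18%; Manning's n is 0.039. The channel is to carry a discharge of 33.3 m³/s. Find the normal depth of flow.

Manning's equation rearranged: A R^(2/3) = nQ / (1·√S) = 0.039 × 33.3 / (√0.0018) = 30.61.
At y = 3.07 m: A R^(2/3) = 43.42 — high.
At y = 1.83 m: A R^(2/3) = 14.57 — low.
At y = 2.61 m: A R^(2/3) = 30.57 — close enough.

y_n = 2.61 m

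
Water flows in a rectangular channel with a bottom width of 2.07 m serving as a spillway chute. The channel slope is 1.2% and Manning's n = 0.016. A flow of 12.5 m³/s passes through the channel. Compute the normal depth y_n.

y_n = 1.28 m

Manning's equation rearranged: A R^(2/3) = nQ / (1·√S) = 0.016 × 12.5 / (√0.012) = 1.826.
At y = 0.899 m: A R^(2/3) = 1.143 — low.
At y = 1.28 m: A R^(2/3) = 1.826 — ≈ 1.826.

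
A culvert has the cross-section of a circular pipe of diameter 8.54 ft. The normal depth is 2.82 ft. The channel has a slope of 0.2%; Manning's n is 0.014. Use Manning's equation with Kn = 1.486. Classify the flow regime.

For a circular section of diameter D = 8.54 ft at depth y = 2.82 ft, the central angle is θ = 2 arccos(1 − 2y/D) = 2.449 rad. Then A = (D²/8)(θ − sin θ) = 16.5 ft² and P = Dθ/2 = 10.46 ft.
Hydraulic radius R = A/P = 16.5/10.46 = 1.578 ft.
V = (1.486/n) R^(2/3) √S = (1.486/0.014) × 1.578^(2/3) × √0.002 = 6.434 ft/s. Hydraulic depth D_h = A/T = 16.5/8.033 = 2.054 ft.
Froude number Fr = V/√(g·D_h) = 6.434/√(32.2×2.054) = 0.791, which is less than 1, so the flow is subcritical.

subcritical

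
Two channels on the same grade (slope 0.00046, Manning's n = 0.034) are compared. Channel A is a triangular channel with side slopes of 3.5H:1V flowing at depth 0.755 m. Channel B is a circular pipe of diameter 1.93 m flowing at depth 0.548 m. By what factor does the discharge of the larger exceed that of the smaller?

3.21

Channel A: For a triangular section with side slope z = 3.5: A = zy² = 3.5×0.755² = 1.995 m²; P = 2y√(1+z²) = 2×0.755×3.64 = 5.496 m. Hydraulic radius R = A/P = 1.995/5.496 = 0.363 m. Q_A = (1/0.034)·1.995·0.363^(2/3)·√0.00046 = 0.6404 m³/s.
Channel B: For a circular section of diameter D = 1.93 m at depth y = 0.548 m, the central angle is θ = 2 arccos(1 − 2y/D) = 2.248 rad. Then A = (D²/8)(θ − sin θ) = 0.6838 m² and P = Dθ/2 = 2.169 m. Hydraulic radius R = A/P = 0.6838/2.169 = 0.3152 m. Q_B = (1/0.034)·0.6838·0.3152^(2/3)·√0.00046 = 0.1998 m³/s.
The larger discharge is 0.6404 m³/s and the smaller is 0.1998 m³/s; the ratio is 3.21.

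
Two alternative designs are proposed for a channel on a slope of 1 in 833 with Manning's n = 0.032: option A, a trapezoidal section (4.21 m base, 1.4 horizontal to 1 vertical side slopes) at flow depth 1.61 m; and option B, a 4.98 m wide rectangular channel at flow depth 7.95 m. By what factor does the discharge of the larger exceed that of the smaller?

Channel A: With bottom width b = 4.21 m and side slope z = 1.4: A = (b + zy)y = (4.21 + 1.4×1.61)×1.61 = 10.41 m²; P = b + 2y√(1+z²) = 4.21 + 2×1.61×1.72 = 9.75 m. Hydraulic radius R = A/P = 10.41/9.75 = 1.067 m. Q_A = (1/0.032)·10.41·1.067^(2/3)·√0.0012 = 11.77 m³/s.
Channel B: Flow area A = b·y = 4.98 × 7.95 = 39.59 m². Wetted perimeter P = b + 2y = 4.98 + 2×7.95 = 20.88 m. Hydraulic radius R = A/P = 39.59/20.88 = 1.896 m. Q_B = (1/0.032)·39.59·1.896^(2/3)·√0.0012 = 65.67 m³/s.
The larger discharge is 65.67 m³/s and the smaller is 11.77 m³/s; the ratio is 5.58.

5.58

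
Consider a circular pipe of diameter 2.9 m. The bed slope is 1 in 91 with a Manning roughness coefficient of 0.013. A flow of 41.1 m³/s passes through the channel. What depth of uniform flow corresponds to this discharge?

y_n = 2.27 m

Manning's equation rearranged: A R^(2/3) = nQ / (1·√S) = 0.013 × 41.1 / (√0.01099) = 5.097.
Try y = 2.58 m: A R^(2/3) = 5.652 — over.
Try y = 2.03 m: A R^(2/3) = 4.463 — short.
Try y = 2.27 m: A R^(2/3) = 5.096 — matches.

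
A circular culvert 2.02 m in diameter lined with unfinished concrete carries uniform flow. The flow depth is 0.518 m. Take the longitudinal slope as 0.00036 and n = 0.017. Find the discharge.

For a circular section of diameter D = 2.02 m at depth y = 0.518 m, the central angle is θ = 2 arccos(1 − 2y/D) = 2.124 rad. Then A = (D²/8)(θ − sin θ) = 0.6494 m² and P = Dθ/2 = 2.145 m.
Hydraulic radius R = A/P = 0.6494/2.145 = 0.3027 m.
Manning's equation: Q = (1/n) A R^(2/3) S^(1/2) = (1/0.017) × 0.6494 × 0.3027^(2/3) × 0.00036^(1/2) = 0.327 m³/s.

Q = 0.327 m³/s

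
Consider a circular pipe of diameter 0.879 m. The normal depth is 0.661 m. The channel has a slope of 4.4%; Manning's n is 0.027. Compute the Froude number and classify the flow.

supercritical

For a circular section of diameter D = 0.879 m at depth y = 0.661 m, the central angle is θ = 2 arccos(1 − 2y/D) = 4.198 rad. Then A = (D²/8)(θ − sin θ) = 0.4895 m² and P = Dθ/2 = 1.845 m.
Hydraulic radius R = A/P = 0.4895/1.845 = 0.2653 m.
V = (1/n) R^(2/3) √S = (1/0.027) × 0.2653^(2/3) × √0.044 = 3.208 m/s. Hydraulic depth D_h = A/T = 0.4895/0.7592 = 0.6448 m.
Froude number Fr = V/√(g·D_h) = 3.208/√(9.81×0.6448) = 1.28, which is greater than 1, so the flow is supercritical.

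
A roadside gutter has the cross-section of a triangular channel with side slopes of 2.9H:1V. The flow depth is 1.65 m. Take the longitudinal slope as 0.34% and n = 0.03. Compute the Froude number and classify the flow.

subcritical

For a triangular section with side slope z = 2.9: A = zy² = 2.9×1.65² = 7.895 m²; P = 2y√(1+z²) = 2×1.65×3.068 = 10.12 m.
Hydraulic radius R = A/P = 7.895/10.12 = 0.7799 m.
V = (1/n) R^(2/3) √S = (1/0.03) × 0.7799^(2/3) × √0.0034 = 1.647 m/s. Hydraulic depth D_h = A/T = 7.895/9.57 = 0.825 m.
Froude number Fr = V/√(g·D_h) = 1.647/√(9.81×0.825) = 0.579, which is less than 1, so the flow is subcritical.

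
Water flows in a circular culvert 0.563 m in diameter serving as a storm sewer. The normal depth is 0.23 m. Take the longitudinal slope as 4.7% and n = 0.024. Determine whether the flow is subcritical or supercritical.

For a circular section of diameter D = 0.563 m at depth y = 0.23 m, the central angle is θ = 2 arccos(1 − 2y/D) = 2.774 rad. Then A = (D²/8)(θ − sin θ) = 0.09564 m² and P = Dθ/2 = 0.7808 m.
Hydraulic radius R = A/P = 0.09564/0.7808 = 0.1225 m.
V = (1/n) R^(2/3) √S = (1/0.024) × 0.1225^(2/3) × √0.047 = 2.228 m/s. Hydraulic depth D_h = A/T = 0.09564/0.5535 = 0.1728 m.
Froude number Fr = V/√(g·D_h) = 2.228/√(9.81×0.1728) = 1.71, which is greater than 1, so the flow is supercritical.

supercritical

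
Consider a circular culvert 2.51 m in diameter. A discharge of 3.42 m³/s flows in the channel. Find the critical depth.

At critical depth, Q² T / (g A³) = 1, i.e. A³/T = Q²/g = 3.42²/9.81 = 1.192.
At y = 0.578 m: A³/T = 0.3022 — low.
At y = 1.05 m: A³/T = 3.049 — high.
At y = 0.823 m: A³/T = 1.193 — matches.

y_c = 0.823 m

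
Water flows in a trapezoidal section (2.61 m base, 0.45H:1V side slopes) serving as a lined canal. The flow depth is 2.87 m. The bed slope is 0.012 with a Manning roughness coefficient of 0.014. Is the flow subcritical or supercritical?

supercritical

With bottom width b = 2.61 m and side slope z = 0.45: A = (b + zy)y = (2.61 + 0.45×2.87)×2.87 = 11.2 m²; P = b + 2y√(1+z²) = 2.61 + 2×2.87×1.097 = 8.904 m.
Hydraulic radius R = A/P = 11.2/8.904 = 1.258 m.
V = (1/n) R^(2/3) √S = (1/0.014) × 1.258^(2/3) × √0.012 = 9.116 m/s. Hydraulic depth D_h = A/T = 11.2/5.193 = 2.156 m.
Froude number Fr = V/√(g·D_h) = 9.116/√(9.81×2.156) = 1.98, which is greater than 1, so the flow is supercritical.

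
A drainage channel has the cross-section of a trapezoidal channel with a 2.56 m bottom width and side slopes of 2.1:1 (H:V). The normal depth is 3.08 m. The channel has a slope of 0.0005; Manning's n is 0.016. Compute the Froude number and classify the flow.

With bottom width b = 2.56 m and side slope z = 2.1: A = (b + zy)y = (2.56 + 2.1×3.08)×3.08 = 27.81 m²; P = b + 2y√(1+z²) = 2.56 + 2×3.08×2.326 = 16.89 m.
Hydraulic radius R = A/P = 27.81/16.89 = 1.647 m.
V = (1/n) R^(2/3) √S = (1/0.016) × 1.647^(2/3) × √0.0005 = 1.949 m/s. Hydraulic depth D_h = A/T = 27.81/15.5 = 1.794 m.
Froude number Fr = V/√(g·D_h) = 1.949/√(9.81×1.794) = 0.464, which is less than 1, so the flow is subcritical.

subcritical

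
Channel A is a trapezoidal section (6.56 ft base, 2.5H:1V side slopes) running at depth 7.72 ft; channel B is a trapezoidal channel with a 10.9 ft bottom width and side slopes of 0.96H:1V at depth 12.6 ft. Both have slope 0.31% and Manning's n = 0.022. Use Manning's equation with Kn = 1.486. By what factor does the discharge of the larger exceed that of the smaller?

Channel A: With bottom width b = 6.56 ft and side slope z = 2.5: A = (b + zy)y = (6.56 + 2.5×7.72)×7.72 = 199.6 ft²; P = b + 2y√(1+z²) = 6.56 + 2×7.72×2.693 = 48.13 ft. Hydraulic radius R = A/P = 199.6/48.13 = 4.148 ft. Q_A = (1.486/0.022)·199.6·4.148^(2/3)·√0.0031 = 1938 ft³/s.
Channel B: With bottom width b = 10.9 ft and side slope z = 0.96: A = (b + zy)y = (10.9 + 0.96×12.6)×12.6 = 289.7 ft²; P = b + 2y√(1+z²) = 10.9 + 2×12.6×1.386 = 45.83 ft. Hydraulic radius R = A/P = 289.7/45.83 = 6.322 ft. Q_B = (1.486/0.022)·289.7·6.322^(2/3)·√0.0031 = 3726 ft³/s.
The larger discharge is 3726 ft³/s and the smaller is 1938 ft³/s; the ratio is 1.92.

1.92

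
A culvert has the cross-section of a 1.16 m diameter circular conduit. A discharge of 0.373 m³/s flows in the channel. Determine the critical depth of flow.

At critical depth, Q² T / (g A³) = 1, i.e. A³/T = Q²/g = 0.373²/9.81 = 0.01418.
At y = 0.379 m: A³/T = 0.02482 — high.
At y = 0.245 m: A³/T = 0.004545 — low.
At y = 0.328 m: A³/T = 0.01417 — matches.

y_c = 0.328 m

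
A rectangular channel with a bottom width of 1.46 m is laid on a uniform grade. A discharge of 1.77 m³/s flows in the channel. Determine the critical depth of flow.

For a rectangular channel, critical depth y_c = (q²/g)^(1/3) where q = Q/b = 1.77/1.46 = 1.212 m²/s.
So y_c = (1.212²/9.81)^(1/3) = 0.531 m.

y_c = 0.531 m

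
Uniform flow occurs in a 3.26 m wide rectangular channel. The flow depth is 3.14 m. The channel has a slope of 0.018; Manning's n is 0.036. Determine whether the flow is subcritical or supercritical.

Flow area A = b·y = 3.26 × 3.14 = 10.24 m². Wetted perimeter P = b + 2y = 3.26 + 2×3.14 = 9.54 m.
Hydraulic radius R = A/P = 10.24/9.54 = 1.073 m.
V = (1/n) R^(2/3) √S = (1/0.036) × 1.073^(2/3) × √0.018 = 3.906 m/s. Hydraulic depth D_h = A/T = 10.24/3.26 = 3.14 m.
Froude number Fr = V/√(g·D_h) = 3.906/√(9.81×3.14) = 0.704, which is less than 1, so the flow is subcritical.

subcritical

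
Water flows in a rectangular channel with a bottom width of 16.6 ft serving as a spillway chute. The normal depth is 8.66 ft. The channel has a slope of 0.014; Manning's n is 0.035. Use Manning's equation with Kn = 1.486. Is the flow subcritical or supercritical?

Flow area A = b·y = 16.6 × 8.66 = 143.8 ft². Wetted perimeter P = b + 2y = 16.6 + 2×8.66 = 33.92 ft.
Hydraulic radius R = A/P = 143.8/33.92 = 4.238 ft.
V = (1.486/n) R^(2/3) √S = (1.486/0.035) × 4.238^(2/3) × √0.014 = 13.16 ft/s. Hydraulic depth D_h = A/T = 143.8/16.6 = 8.66 ft.
Froude number Fr = V/√(g·D_h) = 13.16/√(32.2×8.66) = 0.788, which is less than 1, so the flow is subcritical.

subcritical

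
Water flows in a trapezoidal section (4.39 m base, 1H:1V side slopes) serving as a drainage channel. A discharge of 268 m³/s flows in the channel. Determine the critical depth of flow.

y_c = 5.02 m

At critical depth, Q² T / (g A³) = 1, i.e. A³/T = Q²/g = 268²/9.81 = 7322.
Trying y = 4.19 m: A³/T = 3638 — low.
Trying y = 5.82 m: A³/T = 13090 — high.
Trying y = 5.02 m: A³/T = 7305 — matches.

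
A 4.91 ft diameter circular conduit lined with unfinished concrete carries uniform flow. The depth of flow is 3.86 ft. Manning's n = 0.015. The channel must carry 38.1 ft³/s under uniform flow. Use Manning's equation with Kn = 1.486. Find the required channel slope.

For a circular section of diameter D = 4.91 ft at depth y = 3.86 ft, the central angle is θ = 2 arccos(1 − 2y/D) = 4.36 rad. Then A = (D²/8)(θ − sin θ) = 15.97 ft² and P = Dθ/2 = 10.7 ft.
Hydraulic radius R = A/P = 15.97/10.7 = 1.492 ft.
From Manning's equation, S = [nQ / (1.486 A R^(2/3))]² = [0.015 × 38.1 / (1.486 × 15.97 × 1.492^(2/3))]² = 0.00034.

S = 0.00034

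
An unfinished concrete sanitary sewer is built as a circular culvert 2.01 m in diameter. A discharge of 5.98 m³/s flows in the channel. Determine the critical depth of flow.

y_c = 1.18 m

At critical depth, Q² T / (g A³) = 1, i.e. A³/T = Q²/g = 5.98²/9.81 = 3.645.
Try y = 1.4 m: A³/T = 7.108 — high.
Try y = 0.961 m: A³/T = 1.674 — low.
Try y = 1.18 m: A³/T = 3.669 — close enough.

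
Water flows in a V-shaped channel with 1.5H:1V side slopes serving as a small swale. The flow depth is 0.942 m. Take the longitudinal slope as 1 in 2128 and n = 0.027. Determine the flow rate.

Q = 0.572 m³/s

For a triangular section with side slope z = 1.5: A = zy² = 1.5×0.942² = 1.331 m²; P = 2y√(1+z²) = 2×0.942×1.803 = 3.396 m.
Hydraulic radius R = A/P = 1.331/3.396 = 0.3919 m.
Manning's equation: Q = (1/n) A R^(2/3) S^(1/2) = (1/0.027) × 1.331 × 0.3919^(2/3) × 0.0004699^(1/2) = 0.572 m³/s.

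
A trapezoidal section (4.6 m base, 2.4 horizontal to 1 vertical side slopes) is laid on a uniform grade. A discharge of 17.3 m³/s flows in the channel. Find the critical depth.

At critical depth, Q² T / (g A³) = 1, i.e. A³/T = Q²/g = 17.3²/9.81 = 30.51.
Try y = 1.06 m: A³/T = 44.82 — too large.
Try y = 0.659 m: A³/T = 8.708 — too small.
Try y = 0.95 m: A³/T = 30.48 — matches.

y_c = 0.95 m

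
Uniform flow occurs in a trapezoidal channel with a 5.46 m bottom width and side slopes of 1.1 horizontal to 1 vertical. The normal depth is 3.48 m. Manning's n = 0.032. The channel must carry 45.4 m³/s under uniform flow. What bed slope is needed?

S = 0.000778

With bottom width b = 5.46 m and side slope z = 1.1: A = (b + zy)y = (5.46 + 1.1×3.48)×3.48 = 32.32 m²; P = b + 2y√(1+z²) = 5.46 + 2×3.48×1.487 = 15.81 m.
Hydraulic radius R = A/P = 32.32/15.81 = 2.045 m.
From Manning's equation, S = [nQ / (1 A R^(2/3))]² = [0.032 × 45.4 / (1 × 32.32 × 2.045^(2/3))]² = 0.000778.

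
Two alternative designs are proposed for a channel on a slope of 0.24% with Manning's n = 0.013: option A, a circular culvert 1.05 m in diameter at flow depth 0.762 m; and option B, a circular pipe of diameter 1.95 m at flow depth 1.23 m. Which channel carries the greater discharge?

Channel A: For a circular section of diameter D = 1.05 m at depth y = 0.762 m, the central angle is θ = 2 arccos(1 − 2y/D) = 4.078 rad. Then A = (D²/8)(θ − sin θ) = 0.6731 m² and P = Dθ/2 = 2.141 m. Hydraulic radius R = A/P = 0.6731/2.141 = 0.3144 m. Q_A = (1/0.013)·0.6731·0.3144^(2/3)·√0.0024 = 1.173 m³/s.
Channel B: For a circular section of diameter D = 1.95 m at depth y = 1.23 m, the central angle is θ = 2 arccos(1 − 2y/D) = 3.671 rad. Then A = (D²/8)(θ − sin θ) = 1.985 m² and P = Dθ/2 = 3.579 m. Hydraulic radius R = A/P = 1.985/3.579 = 0.5545 m. Q_B = (1/0.013)·1.985·0.5545^(2/3)·√0.0024 = 5.049 m³/s.
Q_A = 1.173 m³/s vs Q_B = 5.049 m³/s, so channel B carries more.

channel B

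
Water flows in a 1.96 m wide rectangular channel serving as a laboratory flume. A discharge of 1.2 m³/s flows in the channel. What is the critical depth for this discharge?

y_c = 0.337 m

For a rectangular channel, critical depth y_c = (q²/g)^(1/3) where q = Q/b = 1.2/1.96 = 0.6122 m²/s.
So y_c = (0.6122²/9.81)^(1/3) = 0.337 m.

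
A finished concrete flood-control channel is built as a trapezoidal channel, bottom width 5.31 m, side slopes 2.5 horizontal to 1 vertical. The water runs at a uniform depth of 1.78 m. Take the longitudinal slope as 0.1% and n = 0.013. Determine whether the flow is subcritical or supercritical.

With bottom width b = 5.31 m and side slope z = 2.5: A = (b + zy)y = (5.31 + 2.5×1.78)×1.78 = 17.37 m²; P = b + 2y√(1+z²) = 5.31 + 2×1.78×2.693 = 14.9 m.
Hydraulic radius R = A/P = 17.37/14.9 = 1.166 m.
V = (1/n) R^(2/3) √S = (1/0.013) × 1.166^(2/3) × √0.001 = 2.695 m/s. Hydraulic depth D_h = A/T = 17.37/14.21 = 1.223 m.
Froude number Fr = V/√(g·D_h) = 2.695/√(9.81×1.223) = 0.778, which is less than 1, so the flow is subcritical.

subcritical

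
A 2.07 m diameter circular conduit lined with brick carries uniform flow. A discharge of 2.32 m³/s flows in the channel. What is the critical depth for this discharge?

y_c = 0.712 m

At critical depth, Q² T / (g A³) = 1, i.e. A³/T = Q²/g = 2.32²/9.81 = 0.5487.
Trying y = 0.541 m: A³/T = 0.1889 — short.
Trying y = 0.847 m: A³/T = 1.069 — over.
Trying y = 0.712 m: A³/T = 0.5477 — ≈ 0.5487.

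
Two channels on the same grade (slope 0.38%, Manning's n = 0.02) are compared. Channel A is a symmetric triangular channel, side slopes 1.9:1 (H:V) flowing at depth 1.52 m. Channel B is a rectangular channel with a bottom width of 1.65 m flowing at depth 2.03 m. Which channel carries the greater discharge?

Channel A: For a triangular section with side slope z = 1.9: A = zy² = 1.9×1.52² = 4.39 m²; P = 2y√(1+z²) = 2×1.52×2.147 = 6.527 m. Hydraulic radius R = A/P = 4.39/6.527 = 0.6725 m. Q_A = (1/0.02)·4.39·0.6725^(2/3)·√0.0038 = 10.39 m³/s.
Channel B: Flow area A = b·y = 1.65 × 2.03 = 3.349 m². Wetted perimeter P = b + 2y = 1.65 + 2×2.03 = 5.71 m. Hydraulic radius R = A/P = 3.349/5.71 = 0.5866 m. Q_B = (1/0.02)·3.349·0.5866^(2/3)·√0.0038 = 7.234 m³/s.
Q_A = 10.39 m³/s vs Q_B = 7.234 m³/s, so channel A carries more.

channel A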